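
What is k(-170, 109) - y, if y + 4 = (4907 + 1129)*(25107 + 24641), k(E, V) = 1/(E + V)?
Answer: -18317014365/61 ≈ -3.0028e+8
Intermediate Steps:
y = 300278924 (y = -4 + (4907 + 1129)*(25107 + 24641) = -4 + 6036*49748 = -4 + 300278928 = 300278924)
k(-170, 109) - y = 1/(-170 + 109) - 1*300278924 = 1/(-61) - 300278924 = -1/61 - 300278924 = -18317014365/61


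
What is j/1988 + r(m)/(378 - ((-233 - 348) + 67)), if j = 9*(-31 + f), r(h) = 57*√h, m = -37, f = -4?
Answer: -45/284 + 57*I*√37/892 ≈ -0.15845 + 0.3887*I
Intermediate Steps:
j = -315 (j = 9*(-31 - 4) = 9*(-35) = -315)
j/1988 + r(m)/(378 - ((-233 - 348) + 67)) = -315/1988 + (57*√(-37))/(378 - ((-233 - 348) + 67)) = -315*1/1988 + (57*(I*√37))/(378 - (-581 + 67)) = -45/284 + (57*I*√37)/(378 - 1*(-514)) = -45/284 + (57*I*√37)/(378 + 514) = -45/284 + (57*I*√37)/892 = -45/284 + (57*I*√37)*(1/892) = -45/284 + 57*I*√37/892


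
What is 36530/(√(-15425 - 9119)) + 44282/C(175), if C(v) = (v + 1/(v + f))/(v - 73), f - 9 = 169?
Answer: 132868141/5148 - 1405*I*√1534/236 ≈ 25810.0 - 233.17*I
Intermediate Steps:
f = 178 (f = 9 + 169 = 178)
C(v) = (v + 1/(178 + v))/(-73 + v) (C(v) = (v + 1/(v + 178))/(v - 73) = (v + 1/(178 + v))/(-73 + v))
36530/(√(-15425 - 9119)) + 44282/C(175) = 36530/(√(-15425 - 9119)) + 44282/(((1 + 175² + 178*175)/(-12994 + 175² + 105*175))) = 36530/(√(-24544)) + 44282/(((1 + 30625 + 31150)/(-12994 + 30625 + 18375))) = 36530/((4*I*√1534)) + 44282/((61776/36006)) = 36530*(-I*√1534/6136) + 44282/(((1/36006)*61776)) = -1405*I*√1534/236 + 44282/(10296/6001) = -1405*I*√1534/236 + 44282*(6001/10296) = -1405*I*√1534/236 + 132868141/5148 = 132868141/5148 - 1405*I*√1534/236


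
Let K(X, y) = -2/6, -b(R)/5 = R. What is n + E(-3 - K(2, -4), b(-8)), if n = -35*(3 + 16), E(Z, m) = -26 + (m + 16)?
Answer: -635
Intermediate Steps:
b(R) = -5*R
K(X, y) = -⅓ (K(X, y) = -2*⅙ = -⅓)
E(Z, m) = -10 + m (E(Z, m) = -26 + (16 + m) = -10 + m)
n = -665 (n = -35*19 = -665)
n + E(-3 - K(2, -4), b(-8)) = -665 + (-10 - 5*(-8)) = -665 + (-10 + 40) = -665 + 30 = -635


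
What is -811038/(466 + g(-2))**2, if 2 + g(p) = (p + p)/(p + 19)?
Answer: -39064997/10359576 ≈ -3.7709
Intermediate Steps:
g(p) = -2 + 2*p/(19 + p) (g(p) = -2 + (p + p)/(p + 19) = -2 + (2*p)/(19 + p) = -2 + 2*p/(19 + p))
-811038/(466 + g(-2))**2 = -811038/(466 - 38/(19 - 2))**2 = -811038/(466 - 38/17)**2 = -811038/((7884/17)**2) = -811038/62157456/289 = -811038*289/62157456 = -39064997/10359576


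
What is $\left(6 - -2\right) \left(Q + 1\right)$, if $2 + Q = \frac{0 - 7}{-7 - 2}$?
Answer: $- \frac{16}{9} \approx -1.7778$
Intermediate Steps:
$Q = - \frac{11}{9}$ ($Q = -2 + \frac{0 - 7}{-7 - 2} = -2 - \frac{7}{-9} = -2 - - \frac{7}{9} = -2 + \frac{7}{9} = - \frac{11}{9} \approx -1.2222$)
$\left(6 - -2\right) \left(Q + 1\right) = \left(6 - -2\right) \left(- \frac{11}{9} + 1\right) = \left(6 + 2\right) \left(- \frac{2}{9}\right) = 8 \left(- \frac{2}{9}\right) = - \frac{16}{9}$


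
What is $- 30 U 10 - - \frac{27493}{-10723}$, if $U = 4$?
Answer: $- \frac{12895093}{10723} \approx -1202.6$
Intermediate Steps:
$- 30 U 10 - - \frac{27493}{-10723} = \left(-30\right) 4 \cdot 10 - - \frac{27493}{-10723} = \left(-120\right) 10 - \left(-27493\right) \left(- \frac{1}{10723}\right) = -1200 - \frac{27493}{10723} = - \frac{12895093}{10723}$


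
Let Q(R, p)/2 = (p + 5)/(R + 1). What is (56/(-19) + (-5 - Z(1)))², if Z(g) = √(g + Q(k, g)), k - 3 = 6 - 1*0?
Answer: 117976/1805 + 302*√55/95 ≈ 88.936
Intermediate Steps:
k = 9 (k = 3 + (6 - 1*0) = 3 + (6 + 0) = 3 + 6 = 9)
Q(R, p) = 2*(5 + p)/(1 + R) (Q(R, p) = 2*((p + 5)/(R + 1)) = 2*((5 + p)/(1 + R)) = 2*(5 + p)/(1 + R))
Z(g) = √(1 + 6*g/5) (Z(g) = √(g + 2*(5 + g)/(1 + 9)) = √(g + 2*(5 + g)/10) = √(g + 2*(⅒)*(5 + g)) = √(g + (1 + g/5)) = √(1 + 6*g/5))
(56/(-19) + (-5 - Z(1)))² = (56/(-19) + (-5 - √(25 + 30*1)/5))² = (56*(-1/19) + (-5 - √(25 + 30)/5))² = (-56/19 + (-5 - √55/5))² = (-151/19 - √55/5)²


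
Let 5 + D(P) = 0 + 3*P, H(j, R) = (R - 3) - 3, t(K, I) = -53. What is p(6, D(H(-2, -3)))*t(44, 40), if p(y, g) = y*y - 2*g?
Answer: -5300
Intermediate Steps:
H(j, R) = -6 + R (H(j, R) = (-3 + R) - 3 = -6 + R)
D(P) = -5 + 3*P (D(P) = -5 + (0 + 3*P) = -5 + 3*P)
p(y, g) = y**2 - 2*g
p(6, D(H(-2, -3)))*t(44, 40) = (6**2 - 2*(-5 + 3*(-6 - 3)))*(-53) = (36 - 2*(-5 + 3*(-9)))*(-53) = (36 - 2*(-5 - 27))*(-53) = (36 - 2*(-32))*(-53) = (36 + 64)*(-53) = 100*(-53) = -5300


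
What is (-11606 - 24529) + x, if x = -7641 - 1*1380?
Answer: -45156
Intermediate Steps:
x = -9021 (x = -7641 - 1380 = -9021)
(-11606 - 24529) + x = (-11606 - 24529) - 9021 = -36135 - 9021 = -45156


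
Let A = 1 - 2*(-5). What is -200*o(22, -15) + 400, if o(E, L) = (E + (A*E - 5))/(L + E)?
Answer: -7000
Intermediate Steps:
A = 11 (A = 1 + 10 = 11)
o(E, L) = (-5 + 12*E)/(E + L) (o(E, L) = (E + (11*E - 5))/(L + E) = (E + (-5 + 11*E))/(E + L) = (-5 + 12*E)/(E + L))
-200*o(22, -15) + 400 = -200*(-5 + 12*22)/(22 - 15) + 400 = -200*(-5 + 264)/7 + 400 = -200*259/7 + 400 = -200*37 + 400 = -7400 + 400 = -7000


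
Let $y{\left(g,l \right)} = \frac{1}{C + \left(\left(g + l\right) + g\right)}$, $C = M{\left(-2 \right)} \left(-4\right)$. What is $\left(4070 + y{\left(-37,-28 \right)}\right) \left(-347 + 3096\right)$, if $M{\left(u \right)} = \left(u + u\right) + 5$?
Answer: $\frac{1185970831}{106} \approx 1.1188 \cdot 10^{7}$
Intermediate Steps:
$M{\left(u \right)} = 5 + 2 u$ ($M{\left(u \right)} = 2 u + 5 = 5 + 2 u$)
$C = -4$ ($C = \left(5 + 2 \left(-2\right)\right) \left(-4\right) = \left(5 - 4\right) \left(-4\right) = 1 \left(-4\right) = -4$)
$y{\left(g,l \right)} = \frac{1}{-4 + l + 2 g}$ ($y{\left(g,l \right)} = \frac{1}{-4 + \left(\left(g + l\right) + g\right)} = \frac{1}{-4 + \left(l + 2 g\right)} = \frac{1}{-4 + l + 2 g}$)
$\left(4070 + y{\left(-37,-28 \right)}\right) \left(-347 + 3096\right) = \left(4070 + \frac{1}{-4 - 28 + 2 \left(-37\right)}\right) \left(-347 + 3096\right) = \left(4070 + \frac{1}{-4 - 28 - 74}\right) 2749 = \left(4070 + \frac{1}{-106}\right) 2749 = \left(4070 - \frac{1}{106}\right) 2749 = \frac{431419}{106} \cdot 2749 = \frac{1185970831}{106}$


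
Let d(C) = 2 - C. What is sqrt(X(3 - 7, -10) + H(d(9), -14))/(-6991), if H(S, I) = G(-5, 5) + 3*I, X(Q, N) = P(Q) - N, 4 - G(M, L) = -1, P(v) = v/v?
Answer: -I*sqrt(26)/6991 ≈ -0.00072937*I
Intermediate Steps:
P(v) = 1
G(M, L) = 5 (G(M, L) = 4 - 1*(-1) = 4 + 1 = 5)
X(Q, N) = 1 - N
H(S, I) = 5 + 3*I
sqrt(X(3 - 7, -10) + H(d(9), -14))/(-6991) = sqrt((1 - 1*(-10)) + (5 + 3*(-14)))/(-6991) = sqrt((1 + 10) + (5 - 42))*(-1/6991) = sqrt(11 - 37)*(-1/6991) = sqrt(-26)*(-1/6991) = (I*sqrt(26))*(-1/6991) = -I*sqrt(26)/6991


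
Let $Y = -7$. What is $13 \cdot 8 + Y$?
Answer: $97$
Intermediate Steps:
$13 \cdot 8 + Y = 13 \cdot 8 - 7 = 104 - 7 = 97$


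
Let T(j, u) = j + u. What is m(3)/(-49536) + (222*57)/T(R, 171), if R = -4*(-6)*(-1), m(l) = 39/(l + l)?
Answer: 417885059/4854528 ≈ 86.082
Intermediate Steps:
m(l) = 39/(2*l) (m(l) = 39/((2*l)) = 39*(1/(2*l)) = 39/(2*l))
R = -24 (R = 24*(-1) = -24)
m(3)/(-49536) + (222*57)/T(R, 171) = ((39/2)/3)/(-49536) + (222*57)/(-24 + 171) = ((39/2)*(1/3))*(-1/49536) + 12654/147 = (13/2)*(-1/49536) + 12654*(1/147) = -13/99072 + 4218/49 = 417885059/4854528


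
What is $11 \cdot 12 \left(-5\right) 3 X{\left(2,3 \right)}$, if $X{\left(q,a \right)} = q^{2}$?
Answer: $-7920$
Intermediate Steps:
$11 \cdot 12 \left(-5\right) 3 X{\left(2,3 \right)} = 11 \cdot 12 \left(-5\right) 3 \cdot 2^{2} = 132 \left(\left(-15\right) 4\right) = 132 \left(-60\right) = -7920$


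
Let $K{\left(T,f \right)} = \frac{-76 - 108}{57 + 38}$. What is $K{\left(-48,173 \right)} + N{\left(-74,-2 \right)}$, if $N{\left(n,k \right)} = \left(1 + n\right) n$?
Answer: $\frac{513006}{95} \approx 5400.1$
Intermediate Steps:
$N{\left(n,k \right)} = n \left(1 + n\right)$
$K{\left(T,f \right)} = - \frac{184}{95}$
$K{\left(-48,173 \right)} + N{\left(-74,-2 \right)} = - \frac{184}{95} - 74 \left(1 - 74\right) = - \frac{184}{95} - -5402 = - \frac{184}{95} + 5402 = \frac{513006}{95}$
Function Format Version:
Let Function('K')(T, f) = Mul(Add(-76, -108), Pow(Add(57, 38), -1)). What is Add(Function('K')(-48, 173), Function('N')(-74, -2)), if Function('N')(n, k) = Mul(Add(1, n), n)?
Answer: Rational(513006, 95) ≈ 5400.1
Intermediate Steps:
Function('N')(n, k) = Mul(n, Add(1, n))
Function('K')(T, f) = Rational(-184, 95) (Function('K')(T, f) = Mul(-184, Pow(95, -1)) = Mul(-184, Rational(1, 95)) = Rational(-184, 95))
Add(Function('K')(-48, 173), Function('N')(-74, -2)) = Add(Rational(-184, 95), Mul(-74, Add(1, -74))) = Add(Rational(-184, 95), Mul(-74, -73)) = Add(Rational(-184, 95), 5402) = Rational(513006, 95)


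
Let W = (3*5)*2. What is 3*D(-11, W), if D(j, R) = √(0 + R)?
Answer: 3*√30 ≈ 16.432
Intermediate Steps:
W = 30 (W = 15*2 = 30)
D(j, R) = √R
3*D(-11, W) = 3*√30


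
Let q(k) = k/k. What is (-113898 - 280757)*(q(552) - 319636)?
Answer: 126145550925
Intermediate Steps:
q(k) = 1
(-113898 - 280757)*(q(552) - 319636) = (-113898 - 280757)*(1 - 319636) = -394655*(-319635) = 126145550925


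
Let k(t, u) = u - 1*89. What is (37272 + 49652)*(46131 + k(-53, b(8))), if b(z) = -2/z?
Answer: 4002133077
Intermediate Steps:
k(t, u) = -89 + u (k(t, u) = u - 89 = -89 + u)
(37272 + 49652)*(46131 + k(-53, b(8))) = (37272 + 49652)*(46131 + (-89 - 2/8)) = 86924*(46131 + (-89 - 2*1/8)) = 86924*(46131 + (-89 - 1/4)) = 86924*(46131 - 357/4) = 86924*(184167/4) = 4002133077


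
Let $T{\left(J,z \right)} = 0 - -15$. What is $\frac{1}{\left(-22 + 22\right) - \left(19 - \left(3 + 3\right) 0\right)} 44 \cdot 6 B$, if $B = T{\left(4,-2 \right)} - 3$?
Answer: $- \frac{3168}{19} \approx -166.74$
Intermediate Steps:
$T{\left(J,z \right)} = 15$ ($T{\left(J,z \right)} = 0 + 15 = 15$)
$B = 12$ ($B = 15 - 3 = 12$)
$\frac{1}{\left(-22 + 22\right) - \left(19 - \left(3 + 3\right) 0\right)} 44 \cdot 6 B = \frac{1}{\left(-22 + 22\right) - \left(19 - \left(3 + 3\right) 0\right)} 44 \cdot 6 \cdot 12 = \frac{1}{0 + \left(-19 + 6 \cdot 0\right)} 44 \cdot 72 = \frac{1}{0 + \left(-19 + 0\right)} 44 \cdot 72 = \frac{1}{0 - 19} \cdot 44 \cdot 72 = \frac{1}{-19} \cdot 44 \cdot 72 = \left(- \frac{1}{19}\right) 44 \cdot 72 = \left(- \frac{44}{19}\right) 72 = - \frac{3168}{19}$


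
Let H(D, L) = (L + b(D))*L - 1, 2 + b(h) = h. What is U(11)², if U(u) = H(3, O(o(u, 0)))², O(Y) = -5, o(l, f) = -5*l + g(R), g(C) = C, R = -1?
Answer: 130321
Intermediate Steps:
b(h) = -2 + h
o(l, f) = -1 - 5*l (o(l, f) = -5*l - 1 = -1 - 5*l)
H(D, L) = -1 + L*(-2 + D + L) (H(D, L) = (L + (-2 + D))*L - 1 = (-2 + D + L)*L - 1 = L*(-2 + D + L) - 1 = -1 + L*(-2 + D + L))
U(u) = 361 (U(u) = (-1 + (-5)² - 5*(-2 + 3))² = (-1 + 25 - 5*1)² = (-1 + 25 - 5)² = 19² = 361)
U(11)² = 361² = 130321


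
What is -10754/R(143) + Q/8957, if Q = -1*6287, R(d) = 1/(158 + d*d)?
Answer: -1984939978133/8957 ≈ -2.2161e+8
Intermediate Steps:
R(d) = 1/(158 + d²)
Q = -6287
-10754/R(143) + Q/8957 = -10754/(1/(158 + 143²)) - 6287/8957 = -10754/(1/(158 + 20449)) - 6287*1/8957 = -10754/(1/20607) - 6287/8957 = -10754/1/20607 - 6287/8957 = -10754*20607 - 6287/8957 = -221607678 - 6287/8957 = -1984939978133/8957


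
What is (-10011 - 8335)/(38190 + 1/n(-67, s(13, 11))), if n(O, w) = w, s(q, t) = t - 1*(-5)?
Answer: -293536/611041 ≈ -0.48039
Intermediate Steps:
s(q, t) = 5 + t (s(q, t) = t + 5 = 5 + t)
(-10011 - 8335)/(38190 + 1/n(-67, s(13, 11))) = (-10011 - 8335)/(38190 + 1/(5 + 11)) = -18346/(38190 + 1/16) = -18346/611041/16 = -18346*16/611041 = -293536/611041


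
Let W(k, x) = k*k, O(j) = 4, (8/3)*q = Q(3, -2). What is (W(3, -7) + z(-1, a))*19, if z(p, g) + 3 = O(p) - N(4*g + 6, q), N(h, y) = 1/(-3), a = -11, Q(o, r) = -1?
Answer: 589/3 ≈ 196.33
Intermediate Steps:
q = -3/8 (q = (3/8)*(-1) = -3/8 ≈ -0.37500)
N(h, y) = -⅓
W(k, x) = k²
z(p, g) = 4/3 (z(p, g) = -3 + (4 - 1*(-⅓)) = -3 + (4 + ⅓) = -3 + 13/3 = 4/3)
(W(3, -7) + z(-1, a))*19 = (3² + 4/3)*19 = (9 + 4/3)*19 = (31/3)*19 = 589/3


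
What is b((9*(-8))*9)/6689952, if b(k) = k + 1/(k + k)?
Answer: -839809/8670177792 ≈ -9.6862e-5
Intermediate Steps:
b(k) = k + 1/(2*k)
b((9*(-8))*9)/6689952 = ((9*(-8))*9 + 1/(2*(((9*(-8))*9))))/6689952 = (-72*9 + 1/(2*((-72*9))))*(1/6689952) = (-648 + (½)/(-648))*(1/6689952) = (-648 + (½)*(-1/648))*(1/6689952) = (-648 - 1/1296)*(1/6689952) = -839809/1296*1/6689952 = -839809/8670177792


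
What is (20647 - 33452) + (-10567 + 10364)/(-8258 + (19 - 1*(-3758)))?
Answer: -57379002/4481 ≈ -12805.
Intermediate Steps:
(20647 - 33452) + (-10567 + 10364)/(-8258 + (19 - 1*(-3758))) = -12805 - 203/(-8258 + (19 + 3758)) = -12805 - 203/(-8258 + 3777) = -12805 - 203/(-4481) = -12805 - 203*(-1/4481) = -12805 + 203/4481 = -57379002/4481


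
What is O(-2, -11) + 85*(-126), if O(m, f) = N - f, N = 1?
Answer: -10698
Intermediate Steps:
O(m, f) = 1 - f
O(-2, -11) + 85*(-126) = (1 - 1*(-11)) + 85*(-126) = (1 + 11) - 10710 = 12 - 10710 = -10698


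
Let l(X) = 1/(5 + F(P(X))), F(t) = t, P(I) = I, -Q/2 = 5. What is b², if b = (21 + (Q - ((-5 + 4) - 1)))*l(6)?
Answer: 169/121 ≈ 1.3967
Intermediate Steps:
Q = -10 (Q = -2*5 = -10)
l(X) = 1/(5 + X)
b = 13/11 (b = (21 + (-10 - ((-5 + 4) - 1)))/(5 + 6) = (21 + (-10 - (-1 - 1)))/11 = (21 + (-10 - 1*(-2)))*(1/11) = (21 + (-10 + 2))*(1/11) = (21 - 8)*(1/11) = 13*(1/11) = 13/11 ≈ 1.1818)
b² = (13/11)² = 169/121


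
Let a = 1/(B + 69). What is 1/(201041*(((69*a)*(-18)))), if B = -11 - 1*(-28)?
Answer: -43/124846461 ≈ -3.4442e-7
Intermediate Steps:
B = 17 (B = -11 + 28 = 17)
a = 1/86 (a = 1/(17 + 69) = 1/86 ≈ 0.011628)
1/(201041*(((69*a)*(-18)))) = 1/(201041*(((69*(1/86))*(-18)))) = 1/(201041*(((69/86)*(-18)))) = 1/(201041*(-621/43)) = (1/201041)*(-43/621) = -43/124846461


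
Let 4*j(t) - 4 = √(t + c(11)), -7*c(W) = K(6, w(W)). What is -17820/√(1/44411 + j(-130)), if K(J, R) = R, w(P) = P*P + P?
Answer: -35640*√310877/√(1243536 + 44411*I*√7294) ≈ -8054.5 + 5835.6*I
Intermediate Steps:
w(P) = P + P² (w(P) = P² + P = P + P²)
c(W) = -W*(1 + W)/7
j(t) = 1 + √(-132/7 + t)/4 (j(t) = 1 + √(t - ⅐*11*(1 + 11))/4 = 1 + √(t - ⅐*11*12)/4 = 1 + √(t - 132/7)/4 = 1 + √(-132/7 + t)/4)
-17820/√(1/44411 + j(-130)) = -17820/√(1/44411 + (1 + √(-924 + 49*(-130))/28)) = -17820/√(1/44411 + (1 + √(-924 - 6370)/28)) = -17820/√(1/44411 + (1 + √(-7294)/28)) = -17820/√(1/44411 + (1 + (I*√7294)/28)) = -17820/√(1/44411 + (1 + I*√7294/28)) = -17820/√(44412/44411 + I*√7294/28)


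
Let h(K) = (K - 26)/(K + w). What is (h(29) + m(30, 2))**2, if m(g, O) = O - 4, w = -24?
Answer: 49/25 ≈ 1.9600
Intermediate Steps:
m(g, O) = -4 + O
h(K) = (-26 + K)/(-24 + K) (h(K) = (K - 26)/(K - 24) = (-26 + K)/(-24 + K))
(h(29) + m(30, 2))**2 = ((-26 + 29)/(-24 + 29) + (-4 + 2))**2 = (3/5 - 2)**2 = (-7/5)**2 = 49/25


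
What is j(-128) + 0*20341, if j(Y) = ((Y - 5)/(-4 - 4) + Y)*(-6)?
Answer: 2673/4 ≈ 668.25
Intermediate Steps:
j(Y) = -15/4 - 21*Y/4 (j(Y) = ((-5 + Y)/(-8) + Y)*(-6) = ((-5 + Y)*(-1/8) + Y)*(-6) = ((5/8 - Y/8) + Y)*(-6) = (5/8 + 7*Y/8)*(-6) = -15/4 - 21*Y/4)
j(-128) + 0*20341 = (-15/4 - 21/4*(-128)) + 0*20341 = (-15/4 + 672) + 0 = 2673/4 + 0 = 2673/4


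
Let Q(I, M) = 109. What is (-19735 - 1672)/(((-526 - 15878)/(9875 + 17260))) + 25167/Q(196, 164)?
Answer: 21242881491/596012 ≈ 35642.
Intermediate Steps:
(-19735 - 1672)/(((-526 - 15878)/(9875 + 17260))) + 25167/Q(196, 164) = (-19735 - 1672)/(((-526 - 15878)/(9875 + 17260))) + 25167/109 = -21407/((-16404/27135)) + 25167*(1/109) = -21407/((-16404*1/27135)) + 25167/109 = -21407/(-5468/9045) + 25167/109 = -21407*(-9045/5468) + 25167/109 = 193626315/5468 + 25167/109 = 21242881491/596012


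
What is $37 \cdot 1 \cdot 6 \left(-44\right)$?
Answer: $-9768$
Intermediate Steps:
$37 \cdot 1 \cdot 6 \left(-44\right) = 37 \cdot 6 \left(-44\right) = 222 \left(-44\right) = -9768$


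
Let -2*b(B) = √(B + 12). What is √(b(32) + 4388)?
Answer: √(4388 - √11) ≈ 66.217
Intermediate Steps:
b(B) = -√(12 + B)/2 (b(B) = -√(B + 12)/2 = -√(12 + B)/2)
√(b(32) + 4388) = √(-√(12 + 32)/2 + 4388) = √(-√11 + 4388) = √(4388 - √11)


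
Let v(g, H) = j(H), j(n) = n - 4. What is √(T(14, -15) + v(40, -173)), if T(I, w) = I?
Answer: I*√163 ≈ 12.767*I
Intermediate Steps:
j(n) = -4 + n
v(g, H) = -4 + H
√(T(14, -15) + v(40, -173)) = √(14 + (-4 - 173)) = √(14 - 177) = √(-163) = I*√163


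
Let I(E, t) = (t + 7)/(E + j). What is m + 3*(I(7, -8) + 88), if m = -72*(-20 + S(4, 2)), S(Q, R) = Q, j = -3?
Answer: 5661/4 ≈ 1415.3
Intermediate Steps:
I(E, t) = (7 + t)/(-3 + E) (I(E, t) = (t + 7)/(E - 3) = (7 + t)/(-3 + E))
m = 1152 (m = -72*(-20 + 4) = -72*(-16) = 1152)
m + 3*(I(7, -8) + 88) = 1152 + 3*((7 - 8)/(-3 + 7) + 88) = 1152 + 3*(-1/4 + 88) = 1152 + 3*(351/4) = 1152 + 1053/4 = 5661/4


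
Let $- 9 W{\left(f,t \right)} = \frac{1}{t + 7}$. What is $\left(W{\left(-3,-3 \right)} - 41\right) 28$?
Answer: $- \frac{10339}{9} \approx -1148.8$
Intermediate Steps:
$W{\left(f,t \right)} = - \frac{1}{9 \left(7 + t\right)}$ ($W{\left(f,t \right)} = - \frac{1}{9 \left(t + 7\right)} = - \frac{1}{9 \left(7 + t\right)}$)
$\left(W{\left(-3,-3 \right)} - 41\right) 28 = \left(- \frac{1}{63 + 9 \left(-3\right)} - 41\right) 28 = \left(- \frac{1}{63 - 27} - 41\right) 28 = \left(- \frac{1}{36} - 41\right) 28 = \left(- \frac{1477}{36}\right) 28 = - \frac{10339}{9}$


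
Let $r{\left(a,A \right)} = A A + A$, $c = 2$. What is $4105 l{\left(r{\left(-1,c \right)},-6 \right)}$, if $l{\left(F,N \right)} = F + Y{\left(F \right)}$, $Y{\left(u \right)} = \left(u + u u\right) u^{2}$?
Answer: $6231390$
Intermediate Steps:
$Y{\left(u \right)} = u^{2} \left(u + u^{2}\right)$ ($Y{\left(u \right)} = \left(u + u^{2}\right) u^{2} = u^{2} \left(u + u^{2}\right)$)
$r{\left(a,A \right)} = A + A^{2}$ ($r{\left(a,A \right)} = A^{2} + A = A + A^{2}$)
$l{\left(F,N \right)} = F + F^{3} \left(1 + F\right)$
$4105 l{\left(r{\left(-1,c \right)},-6 \right)} = 4105 \left(2 \left(1 + 2\right) + \left(2 \left(1 + 2\right)\right)^{3} + \left(2 \left(1 + 2\right)\right)^{4}\right) = 4105 \left(2 \cdot 3 + \left(2 \cdot 3\right)^{3} + \left(2 \cdot 3\right)^{4}\right) = 4105 \left(6 + 6^{3} + 6^{4}\right) = 4105 \left(6 + 216 + 1296\right) = 4105 \cdot 1518 = 6231390$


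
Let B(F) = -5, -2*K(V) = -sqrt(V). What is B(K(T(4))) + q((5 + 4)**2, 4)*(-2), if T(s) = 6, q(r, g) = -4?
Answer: 3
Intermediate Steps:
K(V) = sqrt(V)/2 (K(V) = -(-1)*sqrt(V)/2 = sqrt(V)/2)
B(K(T(4))) + q((5 + 4)**2, 4)*(-2) = -5 - 4*(-2) = -5 + 8 = 3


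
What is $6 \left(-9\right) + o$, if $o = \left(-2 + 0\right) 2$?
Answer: $-58$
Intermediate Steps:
$o = -4$ ($o = \left(-2\right) 2 = -4$)
$6 \left(-9\right) + o = 6 \left(-9\right) - 4 = -54 - 4 = -58$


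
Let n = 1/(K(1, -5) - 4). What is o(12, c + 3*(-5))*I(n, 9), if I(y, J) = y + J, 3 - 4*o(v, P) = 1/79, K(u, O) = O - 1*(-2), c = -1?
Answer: 3658/553 ≈ 6.6148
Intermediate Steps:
K(u, O) = 2 + O (K(u, O) = O + 2 = 2 + O)
n = -1/7 (n = 1/((2 - 5) - 4) = 1/(-3 - 4) = 1/(-7) = -1/7 ≈ -0.14286)
o(v, P) = 59/79 (o(v, P) = 3/4 - 1/4/79 = 3/4 - 1/4*1/79 = 3/4 - 1/316 = 59/79)
I(y, J) = J + y
o(12, c + 3*(-5))*I(n, 9) = 59*(9 - 1/7)/79 = (59/79)*(62/7) = 3658/553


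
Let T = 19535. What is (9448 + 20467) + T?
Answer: 49450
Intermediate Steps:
(9448 + 20467) + T = (9448 + 20467) + 19535 = 29915 + 19535 = 49450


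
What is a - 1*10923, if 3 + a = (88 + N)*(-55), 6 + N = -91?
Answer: -10431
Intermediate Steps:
N = -97 (N = -6 - 91 = -97)
a = 492 (a = -3 + (88 - 97)*(-55) = -3 - 9*(-55) = -3 + 495 = 492)
a - 1*10923 = 492 - 1*10923 = 492 - 10923 = -10431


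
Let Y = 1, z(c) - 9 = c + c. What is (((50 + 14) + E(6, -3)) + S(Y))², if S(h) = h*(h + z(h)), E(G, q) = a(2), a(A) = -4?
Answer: 5184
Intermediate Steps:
z(c) = 9 + 2*c (z(c) = 9 + (c + c) = 9 + 2*c)
E(G, q) = -4
S(h) = h*(9 + 3*h) (S(h) = h*(h + (9 + 2*h)) = h*(9 + 3*h))
(((50 + 14) + E(6, -3)) + S(Y))² = (((50 + 14) - 4) + 3*1*(3 + 1))² = ((64 - 4) + 3*1*4)² = (60 + 12)² = 72² = 5184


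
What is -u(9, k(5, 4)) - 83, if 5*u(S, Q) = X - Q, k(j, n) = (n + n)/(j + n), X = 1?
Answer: -3736/45 ≈ -83.022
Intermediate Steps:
k(j, n) = 2*n/(j + n) (k(j, n) = (2*n)/(j + n) = 2*n/(j + n))
u(S, Q) = 1/5 - Q/5 (u(S, Q) = (1 - Q)/5 = 1/5 - Q/5)
-u(9, k(5, 4)) - 83 = -(1/5 - 2*4/(5*(5 + 4))) - 83 = -(1/5 - 2*4/(5*9)) - 83 = -(1/5 - 1/5*8/9) - 83 = -(1/5 - 8/45) - 83 = -1*1/45 - 83 = -1/45 - 83 = -3736/45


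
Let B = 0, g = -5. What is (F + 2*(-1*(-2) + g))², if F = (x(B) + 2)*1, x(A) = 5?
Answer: 1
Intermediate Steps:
F = 7 (F = (5 + 2)*1 = 7*1 = 7)
(F + 2*(-1*(-2) + g))² = (7 + 2*(-1*(-2) - 5))² = (7 + 2*(2 - 5))² = (7 + 2*(-3))² = (7 - 6)² = 1² = 1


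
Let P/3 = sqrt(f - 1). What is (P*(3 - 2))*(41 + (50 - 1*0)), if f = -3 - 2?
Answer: 273*I*sqrt(6) ≈ 668.71*I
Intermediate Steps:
f = -5
P = 3*I*sqrt(6) (P = 3*sqrt(-5 - 1) = 3*sqrt(-6) = 3*(I*sqrt(6)) = 3*I*sqrt(6) ≈ 7.3485*I)
(P*(3 - 2))*(41 + (50 - 1*0)) = ((3*I*sqrt(6))*(3 - 2))*(41 + (50 - 1*0)) = ((3*I*sqrt(6))*1)*(41 + (50 + 0)) = (3*I*sqrt(6))*(41 + 50) = (3*I*sqrt(6))*91 = 273*I*sqrt(6)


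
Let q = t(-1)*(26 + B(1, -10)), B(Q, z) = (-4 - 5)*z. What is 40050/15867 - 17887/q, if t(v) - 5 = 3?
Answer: -27405181/1636064 ≈ -16.751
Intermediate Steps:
t(v) = 8 (t(v) = 5 + 3 = 8)
B(Q, z) = -9*z
q = 928 (q = 8*(26 - 9*(-10)) = 8*(26 + 90) = 8*116 = 928)
40050/15867 - 17887/q = 40050/15867 - 17887/928 = 40050*(1/15867) - 17887*1/928 = 4450/1763 - 17887/928 = -27405181/1636064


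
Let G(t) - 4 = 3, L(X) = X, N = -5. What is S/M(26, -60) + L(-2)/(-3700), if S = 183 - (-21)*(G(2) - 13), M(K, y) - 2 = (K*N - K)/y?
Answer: 527273/42550 ≈ 12.392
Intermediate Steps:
G(t) = 7 (G(t) = 4 + 3 = 7)
M(K, y) = 2 - 6*K/y (M(K, y) = 2 + (K*(-5) - K)/y = 2 + (-5*K - K)/y = 2 + (-6*K)/y = 2 - 6*K/y)
S = 57 (S = 183 - (-21)*(7 - 13) = 183 - (-21)*(-6) = 183 - 1*126 = 183 - 126 = 57)
S/M(26, -60) + L(-2)/(-3700) = 57/(2 - 6*26/(-60)) - 2/(-3700) = 57/(2 - 6*26*(-1/60)) - 2*(-1/3700) = 57/(2 + 13/5) + 1/1850 = 57/(23/5) + 1/1850 = 57*(5/23) + 1/1850 = 285/23 + 1/1850 = 527273/42550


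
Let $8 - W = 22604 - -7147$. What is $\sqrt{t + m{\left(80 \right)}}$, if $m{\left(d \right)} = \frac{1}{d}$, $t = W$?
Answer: $\frac{i \sqrt{11897195}}{20} \approx 172.46 i$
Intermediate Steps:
$W = -29743$ ($W = 8 - \left(22604 - -7147\right) = 8 - \left(22604 + 7147\right) = 8 - 29751 = -29743$)
$t = -29743$
$\sqrt{t + m{\left(80 \right)}} = \sqrt{-29743 + \frac{1}{80}} = \sqrt{- \frac{2379439}{80}} = \frac{i \sqrt{11897195}}{20}$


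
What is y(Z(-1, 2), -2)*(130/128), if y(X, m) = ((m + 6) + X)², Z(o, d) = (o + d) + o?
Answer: 65/4 ≈ 16.250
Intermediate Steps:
Z(o, d) = d + 2*o (Z(o, d) = (d + o) + o = d + 2*o)
y(X, m) = (6 + X + m)² (y(X, m) = ((6 + m) + X)² = (6 + X + m)²)
y(Z(-1, 2), -2)*(130/128) = (6 + (2 + 2*(-1)) - 2)²*(130/128) = (6 + (2 - 2) - 2)²*(130*(1/128)) = (6 + 0 - 2)²*(65/64) = 4²*(65/64) = 16*(65/64) = 65/4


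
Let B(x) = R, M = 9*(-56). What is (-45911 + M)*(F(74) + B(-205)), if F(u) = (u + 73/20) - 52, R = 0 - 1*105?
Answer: 14732121/4 ≈ 3.6830e+6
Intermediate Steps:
R = -105 (R = 0 - 105 = -105)
M = -504
B(x) = -105
F(u) = -967/20 + u (F(u) = (u + 73*(1/20)) - 52 = (u + 73/20) - 52 = (73/20 + u) - 52 = -967/20 + u)
(-45911 + M)*(F(74) + B(-205)) = (-45911 - 504)*((-967/20 + 74) - 105) = -46415*(513/20 - 105) = -46415*(-1587/20) = 14732121/4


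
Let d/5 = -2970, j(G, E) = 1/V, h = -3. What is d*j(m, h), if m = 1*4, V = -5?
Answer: 2970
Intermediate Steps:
m = 4
j(G, E) = -⅕ (j(G, E) = 1/(-5) = -⅕)
d = -14850 (d = 5*(-2970) = -14850)
d*j(m, h) = -14850*(-⅕) = 2970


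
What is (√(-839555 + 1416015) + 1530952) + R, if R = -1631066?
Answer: -100114 + 2*√144115 ≈ -99355.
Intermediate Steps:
(√(-839555 + 1416015) + 1530952) + R = (√(-839555 + 1416015) + 1530952) - 1631066 = (√576460 + 1530952) - 1631066 = (2*√144115 + 1530952) - 1631066 = (1530952 + 2*√144115) - 1631066 = -100114 + 2*√144115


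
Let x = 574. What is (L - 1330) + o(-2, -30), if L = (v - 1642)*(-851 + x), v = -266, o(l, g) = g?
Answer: 527156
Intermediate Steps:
L = 528516 (L = (-266 - 1642)*(-851 + 574) = -1908*(-277) = 528516)
(L - 1330) + o(-2, -30) = (528516 - 1330) - 30 = 527186 - 30 = 527156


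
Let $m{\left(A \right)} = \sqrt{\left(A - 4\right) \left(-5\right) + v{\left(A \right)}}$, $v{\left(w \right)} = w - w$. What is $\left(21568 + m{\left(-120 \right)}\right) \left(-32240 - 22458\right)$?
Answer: $-1179726464 - 109396 \sqrt{155} \approx -1.1811 \cdot 10^{9}$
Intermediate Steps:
$v{\left(w \right)} = 0$
$m{\left(A \right)} = \sqrt{20 - 5 A}$ ($m{\left(A \right)} = \sqrt{\left(A - 4\right) \left(-5\right) + 0} = \sqrt{\left(-4 + A\right) \left(-5\right) + 0} = \sqrt{\left(20 - 5 A\right) + 0} = \sqrt{20 - 5 A}$)
$\left(21568 + m{\left(-120 \right)}\right) \left(-32240 - 22458\right) = \left(21568 + \sqrt{20 - -600}\right) \left(-32240 - 22458\right) = \left(21568 + \sqrt{20 + 600}\right) \left(-54698\right) = \left(21568 + \sqrt{620}\right) \left(-54698\right) = \left(21568 + 2 \sqrt{155}\right) \left(-54698\right) = -1179726464 - 109396 \sqrt{155}$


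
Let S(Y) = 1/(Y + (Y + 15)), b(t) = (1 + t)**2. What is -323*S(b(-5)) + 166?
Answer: 7479/47 ≈ 159.13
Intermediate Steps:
S(Y) = 1/(15 + 2*Y) (S(Y) = 1/(Y + (15 + Y)) = 1/(15 + 2*Y))
-323*S(b(-5)) + 166 = -323/(15 + 2*(1 - 5)**2) + 166 = -323/(15 + 2*(-4)**2) + 166 = -323/(15 + 2*16) + 166 = -323/(15 + 32) + 166 = -323/47 + 166 = 7479/47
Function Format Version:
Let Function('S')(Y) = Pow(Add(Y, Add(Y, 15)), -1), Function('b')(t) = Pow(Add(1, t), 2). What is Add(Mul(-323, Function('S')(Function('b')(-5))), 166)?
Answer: Rational(7479, 47) ≈ 159.13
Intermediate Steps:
Function('S')(Y) = Pow(Add(15, Mul(2, Y)), -1) (Function('S')(Y) = Pow(Add(Y, Add(15, Y)), -1) = Pow(Add(15, Mul(2, Y)), -1))
Add(Mul(-323, Function('S')(Function('b')(-5))), 166) = Add(Mul(-323, Pow(Add(15, Mul(2, Pow(Add(1, -5), 2))), -1)), 166) = Add(Mul(-323, Pow(Add(15, Mul(2, Pow(-4, 2))), -1)), 166) = Add(Mul(-323, Pow(Add(15, Mul(2, 16)), -1)), 166) = Add(Mul(-323, Pow(Add(15, 32), -1)), 166) = Add(Mul(-323, Pow(47, -1)), 166) = Add(Mul(-323, Rational(1, 47)), 166) = Add(Rational(-323, 47), 166) = Rational(7479, 47)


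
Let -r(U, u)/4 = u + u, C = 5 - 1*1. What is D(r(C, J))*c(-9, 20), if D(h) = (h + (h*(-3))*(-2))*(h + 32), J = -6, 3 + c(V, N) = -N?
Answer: -618240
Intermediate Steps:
c(V, N) = -3 - N
C = 4 (C = 5 - 1 = 4)
r(U, u) = -8*u (r(U, u) = -4*(u + u) = -8*u)
D(h) = 7*h*(32 + h) (D(h) = (h - 3*h*(-2))*(32 + h) = (h + 6*h)*(32 + h) = (7*h)*(32 + h) = 7*h*(32 + h))
D(r(C, J))*c(-9, 20) = (7*(-8*(-6))*(32 - 8*(-6)))*(-3 - 1*20) = (7*48*(32 + 48))*(-3 - 20) = (7*48*80)*(-23) = 26880*(-23) = -618240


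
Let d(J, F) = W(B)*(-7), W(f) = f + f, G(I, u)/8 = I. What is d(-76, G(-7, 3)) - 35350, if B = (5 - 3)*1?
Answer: -35378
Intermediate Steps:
G(I, u) = 8*I
B = 2 (B = 2*1 = 2)
W(f) = 2*f
d(J, F) = -28 (d(J, F) = (2*2)*(-7) = 4*(-7) = -28)
d(-76, G(-7, 3)) - 35350 = -28 - 35350 = -35378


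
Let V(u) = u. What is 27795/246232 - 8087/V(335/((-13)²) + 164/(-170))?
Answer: -28604304833645/3599173144 ≈ -7947.5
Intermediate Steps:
27795/246232 - 8087/V(335/((-13)²) + 164/(-170)) = 27795/246232 - 8087/(335/((-13)²) + 164/(-170)) = 27795*(1/246232) - 8087/(335/169 + 164*(-1/170)) = 27795/246232 - 8087/(335*(1/169) - 82/85) = 27795/246232 - 8087/(335/169 - 82/85) = 27795/246232 - 8087/14617/14365 = 27795/246232 - 8087*14365/14617 = 27795/246232 - 116169755/14617 = -28604304833645/3599173144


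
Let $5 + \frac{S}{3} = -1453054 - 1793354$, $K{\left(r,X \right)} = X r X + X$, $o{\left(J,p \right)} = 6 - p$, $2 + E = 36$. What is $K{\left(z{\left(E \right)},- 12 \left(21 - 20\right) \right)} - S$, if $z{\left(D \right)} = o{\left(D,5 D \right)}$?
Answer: $9715611$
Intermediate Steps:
$E = 34$ ($E = -2 + 36 = 34$)
$z{\left(D \right)} = 6 - 5 D$
$K{\left(r,X \right)} = X + r X^{2}$ ($K{\left(r,X \right)} = r X^{2} + X = X + r X^{2}$)
$S = -9739239$ ($S = -15 + 3 \left(-1453054 - 1793354\right) = -15 + 3 \left(-3246408\right) = -15 - 9739224 = -9739239$)
$K{\left(z{\left(E \right)},- 12 \left(21 - 20\right) \right)} - S = - 12 \left(21 - 20\right) \left(1 + - 12 \left(21 - 20\right) \left(6 - 170\right)\right) - -9739239 = \left(-12\right) 1 \left(1 + \left(-12\right) 1 \left(6 - 170\right)\right) + 9739239 = - 12 \left(1 - -1968\right) + 9739239 = - 12 \left(1 + 1968\right) + 9739239 = \left(-12\right) 1969 + 9739239 = -23628 + 9739239 = 9715611$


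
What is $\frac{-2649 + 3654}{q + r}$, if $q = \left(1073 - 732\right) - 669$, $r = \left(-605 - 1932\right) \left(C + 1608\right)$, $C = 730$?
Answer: $- \frac{335}{1977278} \approx -0.00016942$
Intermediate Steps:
$r = -5931506$ ($r = \left(-605 - 1932\right) \left(730 + 1608\right) = \left(-2537\right) 2338 = -5931506$)
$q = -328$ ($q = 341 - 669 = -328$)
$\frac{-2649 + 3654}{q + r} = \frac{-2649 + 3654}{-328 - 5931506} = \frac{1005}{-5931834} = 1005 \left(- \frac{1}{5931834}\right) = - \frac{335}{1977278}$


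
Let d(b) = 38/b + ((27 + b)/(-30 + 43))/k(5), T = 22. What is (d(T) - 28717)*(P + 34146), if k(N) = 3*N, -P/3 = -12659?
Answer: -1480774646561/715 ≈ -2.0710e+9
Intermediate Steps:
P = 37977 (P = -3*(-12659) = 37977)
d(b) = 9/65 + 38/b + b/195 (d(b) = 38/b + ((27 + b)/(-30 + 43))/((3*5)) = 38/b + ((27 + b)/13)/15 = 38/b + ((27 + b)*(1/13))*(1/15) = 38/b + (27/13 + b/13)*(1/15) = 38/b + (9/65 + b/195) = 9/65 + 38/b + b/195)
(d(T) - 28717)*(P + 34146) = ((1/195)*(7410 + 22*(27 + 22))/22 - 28717)*(37977 + 34146) = ((1/195)*(1/22)*(7410 + 22*49) - 28717)*72123 = ((1/195)*(1/22)*(7410 + 1078) - 28717)*72123 = ((1/195)*(1/22)*8488 - 28717)*72123 = (4244/2145 - 28717)*72123 = -61593721/2145*72123 = -1480774646561/715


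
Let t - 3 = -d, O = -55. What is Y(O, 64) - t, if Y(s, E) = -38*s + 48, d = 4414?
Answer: 6549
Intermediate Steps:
Y(s, E) = 48 - 38*s
t = -4411 (t = 3 - 1*4414 = 3 - 4414 = -4411)
Y(O, 64) - t = (48 - 38*(-55)) - 1*(-4411) = (48 + 2090) + 4411 = 2138 + 4411 = 6549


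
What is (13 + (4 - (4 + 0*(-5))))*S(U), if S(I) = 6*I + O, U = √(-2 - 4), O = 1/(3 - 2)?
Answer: 13 + 78*I*√6 ≈ 13.0 + 191.06*I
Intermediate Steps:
O = 1 (O = 1/1 = 1)
U = I*√6 (U = √(-6) = I*√6 ≈ 2.4495*I)
S(I) = 1 + 6*I (S(I) = 6*I + 1 = 1 + 6*I)
(13 + (4 - (4 + 0*(-5))))*S(U) = (13 + (4 - (4 + 0*(-5))))*(1 + 6*(I*√6)) = (13 + (4 - (4 + 0)))*(1 + 6*I*√6) = (13 + (4 - 1*4))*(1 + 6*I*√6) = (13 + (4 - 4))*(1 + 6*I*√6) = (13 + 0)*(1 + 6*I*√6) = 13*(1 + 6*I*√6) = 13 + 78*I*√6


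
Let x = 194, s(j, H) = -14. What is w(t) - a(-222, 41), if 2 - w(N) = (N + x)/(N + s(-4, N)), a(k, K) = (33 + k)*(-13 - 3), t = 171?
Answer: -474819/157 ≈ -3024.3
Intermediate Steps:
a(k, K) = -528 - 16*k (a(k, K) = (33 + k)*(-16) = -528 - 16*k)
w(N) = 2 - (194 + N)/(-14 + N) (w(N) = 2 - (N + 194)/(N - 14) = 2 - (194 + N)/(-14 + N))
w(t) - a(-222, 41) = (-222 + 171)/(-14 + 171) - (-528 - 16*(-222)) = -51/157 - (-528 + 3552) = (1/157)*(-51) - 1*3024 = -51/157 - 3024 = -474819/157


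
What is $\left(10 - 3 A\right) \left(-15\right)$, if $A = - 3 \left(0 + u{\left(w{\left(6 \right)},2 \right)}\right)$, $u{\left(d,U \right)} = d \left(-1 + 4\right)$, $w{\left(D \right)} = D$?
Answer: $-2580$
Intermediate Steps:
$u{\left(d,U \right)} = 3 d$ ($u{\left(d,U \right)} = d 3 = 3 d$)
$A = -54$ ($A = - 3 \left(0 + 3 \cdot 6\right) = - 3 \left(0 + 18\right) = \left(-3\right) 18 = -54$)
$\left(10 - 3 A\right) \left(-15\right) = \left(10 - -162\right) \left(-15\right) = \left(10 + 162\right) \left(-15\right) = 172 \left(-15\right) = -2580$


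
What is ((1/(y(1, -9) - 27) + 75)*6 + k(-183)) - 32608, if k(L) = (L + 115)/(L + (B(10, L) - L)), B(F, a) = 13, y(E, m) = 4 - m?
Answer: -2926893/91 ≈ -32164.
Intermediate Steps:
k(L) = 115/13 + L/13 (k(L) = (L + 115)/(L + (13 - L)) = (115 + L)/13 = (115 + L)*(1/13) = 115/13 + L/13)
((1/(y(1, -9) - 27) + 75)*6 + k(-183)) - 32608 = ((1/((4 - 1*(-9)) - 27) + 75)*6 + (115/13 + (1/13)*(-183))) - 32608 = ((1/((4 + 9) - 27) + 75)*6 + (115/13 - 183/13)) - 32608 = ((1/(13 - 27) + 75)*6 - 68/13) - 32608 = ((1/(-14) + 75)*6 - 68/13) - 32608 = ((-1/14 + 75)*6 - 68/13) - 32608 = ((1049/14)*6 - 68/13) - 32608 = (3147/7 - 68/13) - 32608 = 40435/91 - 32608 = -2926893/91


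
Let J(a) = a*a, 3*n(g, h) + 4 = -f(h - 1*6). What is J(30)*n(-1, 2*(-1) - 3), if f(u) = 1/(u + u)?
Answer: -13050/11 ≈ -1186.4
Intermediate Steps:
f(u) = 1/(2*u)
n(g, h) = -4/3 - 1/(6*(-6 + h)) (n(g, h) = -4/3 + (-1/(2*(h - 1*6)))/3 = -4/3 + (-1/(2*(h - 6)))/3 = -4/3 + (-1/(2*(-6 + h)))/3 = -4/3 - 1/(6*(-6 + h)))
J(a) = a²
J(30)*n(-1, 2*(-1) - 3) = 30²*((47 - 8*(2*(-1) - 3))/(6*(-6 + (2*(-1) - 3)))) = 900*((47 - 8*(-2 - 3))/(6*(-6 + (-2 - 3)))) = 900*((47 - 8*(-5))/(6*(-6 - 5))) = 900*((⅙)*(47 + 40)/(-11)) = 900*((⅙)*(-1/11)*87) = 900*(-29/22) = -13050/11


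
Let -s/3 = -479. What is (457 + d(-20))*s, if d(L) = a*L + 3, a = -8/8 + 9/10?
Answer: 663894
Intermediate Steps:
a = -⅒ (a = -8*⅛ + 9*(⅒) = -1 + 9/10 = -⅒ ≈ -0.10000)
s = 1437 (s = -3*(-479) = 1437)
d(L) = 3 - L/10 (d(L) = -L/10 + 3 = 3 - L/10)
(457 + d(-20))*s = (457 + (3 - ⅒*(-20)))*1437 = (457 + (3 + 2))*1437 = (457 + 5)*1437 = 462*1437 = 663894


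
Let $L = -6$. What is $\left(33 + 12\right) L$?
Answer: $-270$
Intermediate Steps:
$\left(33 + 12\right) L = \left(33 + 12\right) \left(-6\right) = 45 \left(-6\right) = -270$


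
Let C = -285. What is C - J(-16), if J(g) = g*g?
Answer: -541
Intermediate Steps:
J(g) = g²
C - J(-16) = -285 - 1*(-16)² = -285 - 1*256 = -285 - 256 = -541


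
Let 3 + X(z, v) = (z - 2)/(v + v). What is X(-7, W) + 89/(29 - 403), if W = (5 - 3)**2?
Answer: -6527/1496 ≈ -4.3630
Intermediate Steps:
W = 4 (W = 2**2 = 4)
X(z, v) = -3 + (-2 + z)/(2*v) (X(z, v) = -3 + (z - 2)/(v + v) = -3 + (-2 + z)/((2*v)) = -3 + (-2 + z)*(1/(2*v)) = -3 + (-2 + z)/(2*v))
X(-7, W) + 89/(29 - 403) = (1/2)*(-2 - 7 - 6*4)/4 + 89/(29 - 403) = (1/2)*(1/4)*(-2 - 7 - 24) + 89/(-374) = (1/2)*(1/4)*(-33) + 89*(-1/374) = -33/8 - 89/374 = -6527/1496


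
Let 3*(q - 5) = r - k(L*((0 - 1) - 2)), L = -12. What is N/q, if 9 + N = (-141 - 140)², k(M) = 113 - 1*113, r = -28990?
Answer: -236856/28975 ≈ -8.1745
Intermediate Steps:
k(M) = 0 (k(M) = 113 - 113 = 0)
q = -28975/3 (q = 5 + (-28990 - 1*0)/3 = 5 + (-28990 + 0)/3 = 5 + (⅓)*(-28990) = 5 - 28990/3 = -28975/3 ≈ -9658.3)
N = 78952 (N = -9 + (-141 - 140)² = -9 + (-281)² = -9 + 78961 = 78952)
N/q = 78952/(-28975/3) = 78952*(-3/28975) = -236856/28975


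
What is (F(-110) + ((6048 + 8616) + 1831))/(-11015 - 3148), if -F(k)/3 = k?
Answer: -16825/14163 ≈ -1.1880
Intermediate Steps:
F(k) = -3*k
(F(-110) + ((6048 + 8616) + 1831))/(-11015 - 3148) = (-3*(-110) + ((6048 + 8616) + 1831))/(-11015 - 3148) = (330 + (14664 + 1831))/(-14163) = (330 + 16495)*(-1/14163) = 16825*(-1/14163) = -16825/14163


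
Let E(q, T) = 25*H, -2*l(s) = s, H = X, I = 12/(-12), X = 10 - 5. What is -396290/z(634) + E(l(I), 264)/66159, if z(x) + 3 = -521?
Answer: 13109107805/17333658 ≈ 756.28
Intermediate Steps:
X = 5
I = -1 (I = 12*(-1/12) = -1)
H = 5
l(s) = -s/2
z(x) = -524 (z(x) = -3 - 521 = -524)
E(q, T) = 125 (E(q, T) = 25*5 = 125)
-396290/z(634) + E(l(I), 264)/66159 = -396290/(-524) + 125/66159 = -396290*(-1/524) + 125*(1/66159) = 198145/262 + 125/66159 = 13109107805/17333658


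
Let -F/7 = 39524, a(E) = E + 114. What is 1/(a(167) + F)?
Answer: -1/276387 ≈ -3.6181e-6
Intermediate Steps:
a(E) = 114 + E
F = -276668 (F = -7*39524 = -276668)
1/(a(167) + F) = 1/((114 + 167) - 276668) = 1/(281 - 276668) = 1/(-276387) = -1/276387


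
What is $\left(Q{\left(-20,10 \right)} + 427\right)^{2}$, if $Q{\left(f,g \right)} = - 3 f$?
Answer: $237169$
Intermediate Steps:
$\left(Q{\left(-20,10 \right)} + 427\right)^{2} = \left(\left(-3\right) \left(-20\right) + 427\right)^{2} = \left(60 + 427\right)^{2} = 487^{2} = 237169$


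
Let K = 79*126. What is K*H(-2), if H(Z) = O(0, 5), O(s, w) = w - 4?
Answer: 9954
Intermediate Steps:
O(s, w) = -4 + w
H(Z) = 1 (H(Z) = -4 + 5 = 1)
K = 9954
K*H(-2) = 9954*1 = 9954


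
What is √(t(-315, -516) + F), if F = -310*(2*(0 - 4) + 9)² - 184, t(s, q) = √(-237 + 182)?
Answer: √(-494 + I*√55) ≈ 0.1668 + 22.227*I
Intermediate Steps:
t(s, q) = I*√55 (t(s, q) = √(-55) = I*√55)
F = -494 (F = -310*(2*(-4) + 9)² - 184 = -310*(-8 + 9)² - 184 = -310*1² - 184 = -310*1 - 184 = -310 - 184 = -494)
√(t(-315, -516) + F) = √(I*√55 - 494) = √(-494 + I*√55)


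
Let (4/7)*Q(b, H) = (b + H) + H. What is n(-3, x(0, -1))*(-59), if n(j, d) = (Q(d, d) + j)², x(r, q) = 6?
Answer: -191691/4 ≈ -47923.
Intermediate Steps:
Q(b, H) = 7*H/2 + 7*b/4 (Q(b, H) = 7*((b + H) + H)/4 = 7*((H + b) + H)/4 = 7*(b + 2*H)/4 = 7*H/2 + 7*b/4)
n(j, d) = (j + 21*d/4)² (n(j, d) = ((7*d/2 + 7*d/4) + j)² = (21*d/4 + j)² = (j + 21*d/4)²)
n(-3, x(0, -1))*(-59) = ((4*(-3) + 21*6)²/16)*(-59) = ((-12 + 126)²/16)*(-59) = ((1/16)*114²)*(-59) = ((1/16)*12996)*(-59) = (3249/4)*(-59) = -191691/4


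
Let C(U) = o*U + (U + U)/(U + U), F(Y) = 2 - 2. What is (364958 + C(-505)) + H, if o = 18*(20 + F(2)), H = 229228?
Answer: 412387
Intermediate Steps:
F(Y) = 0
o = 360 (o = 18*(20 + 0) = 18*20 = 360)
C(U) = 1 + 360*U (C(U) = 360*U + (U + U)/(U + U) = 360*U + (2*U)/((2*U)) = 360*U + (2*U)*(1/(2*U)) = 360*U + 1 = 1 + 360*U)
(364958 + C(-505)) + H = (364958 + (1 + 360*(-505))) + 229228 = (364958 + (1 - 181800)) + 229228 = (364958 - 181799) + 229228 = 183159 + 229228 = 412387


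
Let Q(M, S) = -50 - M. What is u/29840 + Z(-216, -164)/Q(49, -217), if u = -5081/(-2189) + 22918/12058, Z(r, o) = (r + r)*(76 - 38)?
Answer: 3265069183423/19690641652 ≈ 165.82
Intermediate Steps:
Z(r, o) = 76*r (Z(r, o) = (2*r)*38 = 76*r)
u = 55717100/13197481 (u = -5081*(-1/2189) + 22918*(1/12058) = 5081/2189 + 11459/6029 = 55717100/13197481 ≈ 4.2218)
u/29840 + Z(-216, -164)/Q(49, -217) = (55717100/13197481)/29840 + (76*(-216))/(-50 - 1*49) = (55717100/13197481)*(1/29840) - 16416/(-50 - 49) = 2785855/19690641652 - 16416/(-99) = 2785855/19690641652 - 16416*(-1/99) = 2785855/19690641652 + 1824/11 = 3265069183423/19690641652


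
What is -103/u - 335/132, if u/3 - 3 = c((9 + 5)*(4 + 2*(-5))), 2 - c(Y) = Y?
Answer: -11449/3916 ≈ -2.9236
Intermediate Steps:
c(Y) = 2 - Y
u = 267 (u = 9 + 3*(2 - (9 + 5)*(4 + 2*(-5))) = 9 + 3*(2 - 14*(4 - 10)) = 9 + 3*(2 - 14*(-6)) = 9 + 3*(2 - 1*(-84)) = 9 + 3*(2 + 84) = 9 + 3*86 = 9 + 258 = 267)
-103/u - 335/132 = -103/267 - 335/132 = -11449/3916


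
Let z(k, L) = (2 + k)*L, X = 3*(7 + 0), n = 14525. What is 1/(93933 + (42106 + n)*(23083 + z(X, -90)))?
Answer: 1/1190081136 ≈ 8.4028e-10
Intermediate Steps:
X = 21 (X = 3*7 = 21)
z(k, L) = L*(2 + k)
1/(93933 + (42106 + n)*(23083 + z(X, -90))) = 1/(93933 + (42106 + 14525)*(23083 - 90*(2 + 21))) = 1/(93933 + 56631*(23083 - 90*23)) = 1/(93933 + 56631*(23083 - 2070)) = 1/(93933 + 56631*21013) = 1/(93933 + 1189987203) = 1/1190081136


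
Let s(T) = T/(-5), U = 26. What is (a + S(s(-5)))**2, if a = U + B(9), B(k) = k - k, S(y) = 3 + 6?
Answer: 1225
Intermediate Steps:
s(T) = -T/5 (s(T) = T*(-1/5) = -T/5)
S(y) = 9
B(k) = 0
a = 26 (a = 26 + 0 = 26)
(a + S(s(-5)))**2 = (26 + 9)**2 = 35**2 = 1225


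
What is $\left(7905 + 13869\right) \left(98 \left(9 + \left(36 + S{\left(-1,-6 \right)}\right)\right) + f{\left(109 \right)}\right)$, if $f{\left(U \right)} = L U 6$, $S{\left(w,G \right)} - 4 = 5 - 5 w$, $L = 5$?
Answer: $197098248$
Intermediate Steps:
$S{\left(w,G \right)} = 9 - 5 w$ ($S{\left(w,G \right)} = 4 - \left(-5 + 5 w\right) = 9 - 5 w$)
$f{\left(U \right)} = 30 U$ ($f{\left(U \right)} = 5 U 6 = 30 U$)
$\left(7905 + 13869\right) \left(98 \left(9 + \left(36 + S{\left(-1,-6 \right)}\right)\right) + f{\left(109 \right)}\right) = \left(7905 + 13869\right) \left(98 \left(9 + \left(36 + \left(9 - -5\right)\right)\right) + 30 \cdot 109\right) = 21774 \left(98 \left(9 + \left(36 + \left(9 + 5\right)\right)\right) + 3270\right) = 21774 \left(98 \left(9 + \left(36 + 14\right)\right) + 3270\right) = 21774 \left(98 \left(9 + 50\right) + 3270\right) = 21774 \left(98 \cdot 59 + 3270\right) = 21774 \left(5782 + 3270\right) = 21774 \cdot 9052 = 197098248$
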